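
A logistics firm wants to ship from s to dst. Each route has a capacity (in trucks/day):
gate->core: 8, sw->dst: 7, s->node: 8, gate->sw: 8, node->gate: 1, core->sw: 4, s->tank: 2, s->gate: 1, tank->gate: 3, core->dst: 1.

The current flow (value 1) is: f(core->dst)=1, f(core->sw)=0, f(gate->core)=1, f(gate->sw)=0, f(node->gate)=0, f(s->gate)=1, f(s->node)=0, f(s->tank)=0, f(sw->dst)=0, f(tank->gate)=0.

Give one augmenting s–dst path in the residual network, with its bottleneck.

Residual along s->node->gate->sw->dst: s->node: 8, node->gate: 1, gate->sw: 8, sw->dst: 7.
Bottleneck = min = 1.

s->node->gate->sw->dst, bottleneck 1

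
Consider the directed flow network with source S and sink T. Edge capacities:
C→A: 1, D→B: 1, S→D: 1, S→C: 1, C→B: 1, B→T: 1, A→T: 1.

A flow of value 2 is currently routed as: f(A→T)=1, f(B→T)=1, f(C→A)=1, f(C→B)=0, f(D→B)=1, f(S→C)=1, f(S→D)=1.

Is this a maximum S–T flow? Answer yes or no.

Residual reachable from S: {S}; T is not reachable.
Saturated cut: S→C, S→D with total capacity 2 = current flow value. Flow is maximum.

Yes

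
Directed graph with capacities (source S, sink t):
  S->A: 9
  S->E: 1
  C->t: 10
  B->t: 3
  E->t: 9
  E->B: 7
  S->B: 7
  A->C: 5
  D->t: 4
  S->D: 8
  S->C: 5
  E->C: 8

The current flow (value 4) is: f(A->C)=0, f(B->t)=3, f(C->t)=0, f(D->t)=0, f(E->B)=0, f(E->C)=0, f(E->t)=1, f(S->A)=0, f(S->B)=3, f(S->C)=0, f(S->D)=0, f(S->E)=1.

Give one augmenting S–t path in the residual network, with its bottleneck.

Residual along S->C->t: S->C: 5, C->t: 10.
Bottleneck = min = 5.

S->C->t, bottleneck 5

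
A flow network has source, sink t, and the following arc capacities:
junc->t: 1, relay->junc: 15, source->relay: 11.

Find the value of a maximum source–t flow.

1

Augment source->relay->junc->t: bottleneck 1. Total 1.
No augmenting path remains in the residual graph.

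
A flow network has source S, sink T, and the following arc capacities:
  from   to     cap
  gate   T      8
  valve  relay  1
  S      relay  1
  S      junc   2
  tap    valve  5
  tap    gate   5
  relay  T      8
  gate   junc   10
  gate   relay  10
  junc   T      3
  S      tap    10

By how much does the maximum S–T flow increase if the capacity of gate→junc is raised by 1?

Original max flow = 9.
Edge gate→junc does not cross the min cut (source side {S, tap, valve}), so extra capacity there cannot help.
New max flow = 9. Increase = 0.

0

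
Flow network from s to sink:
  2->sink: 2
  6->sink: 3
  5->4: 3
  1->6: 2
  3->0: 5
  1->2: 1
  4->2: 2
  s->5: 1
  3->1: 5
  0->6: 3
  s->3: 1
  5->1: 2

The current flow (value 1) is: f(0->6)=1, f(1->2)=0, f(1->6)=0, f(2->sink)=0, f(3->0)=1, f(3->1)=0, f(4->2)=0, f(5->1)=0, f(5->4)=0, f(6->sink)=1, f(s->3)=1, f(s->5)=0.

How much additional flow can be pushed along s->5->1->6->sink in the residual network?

Residual capacities along the path: s->5: 1, 5->1: 2, 1->6: 2, 6->sink: 2.
Minimum is 1.

1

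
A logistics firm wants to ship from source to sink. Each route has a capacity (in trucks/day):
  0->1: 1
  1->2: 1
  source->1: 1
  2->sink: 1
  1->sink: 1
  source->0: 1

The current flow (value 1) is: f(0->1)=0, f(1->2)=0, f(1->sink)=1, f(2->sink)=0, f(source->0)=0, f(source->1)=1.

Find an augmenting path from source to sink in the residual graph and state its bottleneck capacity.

source->0->1->2->sink, bottleneck 1

Residual along source->0->1->2->sink: source->0: 1, 0->1: 1, 1->2: 1, 2->sink: 1.
Bottleneck = min = 1.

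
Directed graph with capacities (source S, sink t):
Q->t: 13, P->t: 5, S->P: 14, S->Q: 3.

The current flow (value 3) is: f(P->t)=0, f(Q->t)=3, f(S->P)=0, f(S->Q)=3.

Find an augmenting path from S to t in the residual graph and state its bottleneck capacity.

S->P->t, bottleneck 5

Residual along S->P->t: S->P: 14, P->t: 5.
Bottleneck = min = 5.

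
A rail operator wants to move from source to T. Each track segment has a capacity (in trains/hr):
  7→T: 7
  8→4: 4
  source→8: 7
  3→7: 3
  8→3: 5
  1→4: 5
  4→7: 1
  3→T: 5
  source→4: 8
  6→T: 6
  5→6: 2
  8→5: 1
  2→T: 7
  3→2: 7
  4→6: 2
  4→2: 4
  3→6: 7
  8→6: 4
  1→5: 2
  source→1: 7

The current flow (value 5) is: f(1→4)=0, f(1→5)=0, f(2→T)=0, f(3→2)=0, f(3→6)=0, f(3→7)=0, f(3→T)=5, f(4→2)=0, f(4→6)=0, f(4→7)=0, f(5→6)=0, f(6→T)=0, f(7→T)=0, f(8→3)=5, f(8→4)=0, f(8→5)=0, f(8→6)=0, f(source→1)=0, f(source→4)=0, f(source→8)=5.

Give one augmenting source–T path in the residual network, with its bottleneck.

Residual along source→8→6→T: source→8: 2, 8→6: 4, 6→T: 6.
Bottleneck = min = 2.

source→8→6→T, bottleneck 2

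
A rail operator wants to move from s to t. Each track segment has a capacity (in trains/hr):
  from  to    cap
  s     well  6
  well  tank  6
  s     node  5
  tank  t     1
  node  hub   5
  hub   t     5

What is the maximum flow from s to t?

Augment s->node->hub->t: bottleneck 5. Total 5.
Augment s->well->tank->t: bottleneck 1. Total 6.
No augmenting path remains in the residual graph.

6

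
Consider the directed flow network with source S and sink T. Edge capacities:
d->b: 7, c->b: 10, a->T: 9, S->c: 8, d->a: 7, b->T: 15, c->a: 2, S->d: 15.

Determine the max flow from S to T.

Augment S->d->b->T: bottleneck 7. Total 7.
Augment S->d->a->T: bottleneck 7. Total 14.
Augment S->c->b->T: bottleneck 8. Total 22.
No augmenting path remains in the residual graph.

22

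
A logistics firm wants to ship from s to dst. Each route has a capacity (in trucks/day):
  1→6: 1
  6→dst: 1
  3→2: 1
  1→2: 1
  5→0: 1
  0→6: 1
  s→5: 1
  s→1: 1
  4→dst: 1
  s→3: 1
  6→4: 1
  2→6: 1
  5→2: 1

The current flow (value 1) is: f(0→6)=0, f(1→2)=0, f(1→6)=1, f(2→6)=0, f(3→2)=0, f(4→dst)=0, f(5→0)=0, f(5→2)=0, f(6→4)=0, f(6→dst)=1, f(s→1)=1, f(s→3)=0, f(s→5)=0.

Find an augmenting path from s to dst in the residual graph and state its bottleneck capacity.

s→5→0→6→4→dst, bottleneck 1

Residual along s→5→0→6→4→dst: s→5: 1, 5→0: 1, 0→6: 1, 6→4: 1, 4→dst: 1.
Bottleneck = min = 1.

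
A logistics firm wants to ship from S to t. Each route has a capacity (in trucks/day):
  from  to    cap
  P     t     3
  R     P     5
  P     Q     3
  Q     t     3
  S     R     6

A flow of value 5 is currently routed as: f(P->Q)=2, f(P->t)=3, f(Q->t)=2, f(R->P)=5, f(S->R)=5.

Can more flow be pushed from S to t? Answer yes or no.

Residual reachable from S: {R, S}; t is not reachable.
Saturated cut: R->P with total capacity 5 = current flow value. Flow is maximum.

No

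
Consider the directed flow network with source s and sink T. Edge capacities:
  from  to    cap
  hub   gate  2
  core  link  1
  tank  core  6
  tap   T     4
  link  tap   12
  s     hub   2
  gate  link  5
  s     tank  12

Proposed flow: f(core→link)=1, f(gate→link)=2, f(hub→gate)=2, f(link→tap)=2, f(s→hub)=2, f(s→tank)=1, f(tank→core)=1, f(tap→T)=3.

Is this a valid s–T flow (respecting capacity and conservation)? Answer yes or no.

Conservation fails at link: inflow 3 ≠ outflow 2.

No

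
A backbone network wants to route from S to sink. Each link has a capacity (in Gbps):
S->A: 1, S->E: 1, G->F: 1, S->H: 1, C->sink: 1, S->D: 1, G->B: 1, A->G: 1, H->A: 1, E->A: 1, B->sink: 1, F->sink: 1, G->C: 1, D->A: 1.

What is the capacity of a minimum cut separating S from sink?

Max flow = 1 (via 1 augmenting path).
In the residual at optimum, the set reachable from S is {A, D, E, H, S}.
Cut edges: A->G (cap 1). Sum = 1.

1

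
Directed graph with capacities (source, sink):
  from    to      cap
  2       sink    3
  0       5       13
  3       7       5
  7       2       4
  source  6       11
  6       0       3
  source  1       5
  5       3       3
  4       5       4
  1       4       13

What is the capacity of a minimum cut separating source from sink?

3

Max flow = 3 (via 1 augmenting path).
In the residual at optimum, the set reachable from source is {0, 1, 4, 5, 6, source}.
Cut edges: 5->3 (cap 3). Sum = 3.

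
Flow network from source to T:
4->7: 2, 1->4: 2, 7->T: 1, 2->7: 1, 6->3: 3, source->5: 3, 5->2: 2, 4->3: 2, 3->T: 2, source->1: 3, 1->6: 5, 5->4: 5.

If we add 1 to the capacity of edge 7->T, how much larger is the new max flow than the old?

Original max flow = 3.
After raising cap(7->T), augmenting paths through that edge carry 1 more unit.
New max flow = 4. Increase = 1.

1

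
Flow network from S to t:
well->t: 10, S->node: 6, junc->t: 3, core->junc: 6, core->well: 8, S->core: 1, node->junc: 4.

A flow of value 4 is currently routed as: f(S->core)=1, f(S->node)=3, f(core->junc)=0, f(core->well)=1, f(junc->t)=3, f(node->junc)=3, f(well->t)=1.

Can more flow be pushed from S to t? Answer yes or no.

No

Residual reachable from S: {S, junc, node}; t is not reachable.
Saturated cut: S->core, junc->t with total capacity 4 = current flow value. Flow is maximum.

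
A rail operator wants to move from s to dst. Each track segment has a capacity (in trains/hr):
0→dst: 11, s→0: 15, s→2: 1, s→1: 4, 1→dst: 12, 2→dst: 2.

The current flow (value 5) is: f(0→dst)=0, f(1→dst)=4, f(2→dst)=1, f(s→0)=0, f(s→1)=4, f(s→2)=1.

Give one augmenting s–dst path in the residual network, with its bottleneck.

s→0→dst, bottleneck 11

Residual along s→0→dst: s→0: 15, 0→dst: 11.
Bottleneck = min = 11.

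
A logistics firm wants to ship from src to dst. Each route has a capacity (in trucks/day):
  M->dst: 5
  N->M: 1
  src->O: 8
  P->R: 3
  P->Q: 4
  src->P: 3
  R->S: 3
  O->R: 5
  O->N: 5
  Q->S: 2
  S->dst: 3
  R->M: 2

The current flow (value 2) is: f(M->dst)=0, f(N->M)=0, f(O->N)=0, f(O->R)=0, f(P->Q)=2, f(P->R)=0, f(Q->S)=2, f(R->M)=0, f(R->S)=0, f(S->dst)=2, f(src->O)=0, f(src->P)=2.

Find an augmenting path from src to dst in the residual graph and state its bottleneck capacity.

src->P->R->S->dst, bottleneck 1

Residual along src->P->R->S->dst: src->P: 1, P->R: 3, R->S: 3, S->dst: 1.
Bottleneck = min = 1.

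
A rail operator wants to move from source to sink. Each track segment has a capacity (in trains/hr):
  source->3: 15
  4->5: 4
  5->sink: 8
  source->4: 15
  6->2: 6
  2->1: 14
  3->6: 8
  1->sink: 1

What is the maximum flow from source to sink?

5

Augment source->4->5->sink: bottleneck 4. Total 4.
Augment source->3->6->2->1->sink: bottleneck 1. Total 5.
No augmenting path remains in the residual graph.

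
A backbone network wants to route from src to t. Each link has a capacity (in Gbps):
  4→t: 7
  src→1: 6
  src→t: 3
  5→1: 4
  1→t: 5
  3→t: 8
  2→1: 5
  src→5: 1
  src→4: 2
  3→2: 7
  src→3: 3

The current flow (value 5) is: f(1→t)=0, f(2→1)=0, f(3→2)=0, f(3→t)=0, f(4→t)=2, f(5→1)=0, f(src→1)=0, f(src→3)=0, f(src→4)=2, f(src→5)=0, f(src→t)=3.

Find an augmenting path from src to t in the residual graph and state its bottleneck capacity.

src→3→t, bottleneck 3

Residual along src→3→t: src→3: 3, 3→t: 8.
Bottleneck = min = 3.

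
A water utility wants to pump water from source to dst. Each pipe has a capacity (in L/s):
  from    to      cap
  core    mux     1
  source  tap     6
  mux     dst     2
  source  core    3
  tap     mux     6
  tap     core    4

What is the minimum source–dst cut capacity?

2

Max flow = 2 (via 1 augmenting path).
In the residual at optimum, the set reachable from source is {core, mux, source, tap}.
Cut edges: mux->dst (cap 2). Sum = 2.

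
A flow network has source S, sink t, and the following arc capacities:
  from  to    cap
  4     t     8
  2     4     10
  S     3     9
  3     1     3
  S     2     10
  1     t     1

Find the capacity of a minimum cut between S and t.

Max flow = 9 (via 2 augmenting paths).
In the residual at optimum, the set reachable from S is {1, 2, 3, 4, S}.
Cut edges: 1→t (cap 1), 4→t (cap 8). Sum = 9.

9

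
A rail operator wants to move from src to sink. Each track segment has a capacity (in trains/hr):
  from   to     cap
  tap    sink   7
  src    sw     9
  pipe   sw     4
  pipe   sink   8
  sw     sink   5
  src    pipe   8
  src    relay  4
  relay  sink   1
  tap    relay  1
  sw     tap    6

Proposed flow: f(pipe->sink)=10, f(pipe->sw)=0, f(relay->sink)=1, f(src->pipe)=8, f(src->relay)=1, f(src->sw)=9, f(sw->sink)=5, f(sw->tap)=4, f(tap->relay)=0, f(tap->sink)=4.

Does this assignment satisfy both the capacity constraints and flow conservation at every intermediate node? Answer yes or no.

No

Capacity violated on pipe->sink: flow 10 > capacity 8.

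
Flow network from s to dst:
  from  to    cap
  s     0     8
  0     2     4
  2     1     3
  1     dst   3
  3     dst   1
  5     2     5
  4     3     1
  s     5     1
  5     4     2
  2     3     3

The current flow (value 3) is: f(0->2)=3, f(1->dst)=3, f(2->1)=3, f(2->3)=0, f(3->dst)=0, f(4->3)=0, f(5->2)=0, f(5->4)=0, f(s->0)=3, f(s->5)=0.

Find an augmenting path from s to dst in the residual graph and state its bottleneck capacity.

Residual along s->0->2->3->dst: s->0: 5, 0->2: 1, 2->3: 3, 3->dst: 1.
Bottleneck = min = 1.

s->0->2->3->dst, bottleneck 1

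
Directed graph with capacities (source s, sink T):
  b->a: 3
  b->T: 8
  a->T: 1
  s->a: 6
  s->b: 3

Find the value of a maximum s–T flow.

Augment s->b->T: bottleneck 3. Total 3.
Augment s->a->T: bottleneck 1. Total 4.
No augmenting path remains in the residual graph.

4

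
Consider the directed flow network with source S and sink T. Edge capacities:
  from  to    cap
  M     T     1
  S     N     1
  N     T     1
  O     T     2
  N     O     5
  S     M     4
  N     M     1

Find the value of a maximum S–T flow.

2

Augment S->N->T: bottleneck 1. Total 1.
Augment S->M->T: bottleneck 1. Total 2.
No augmenting path remains in the residual graph.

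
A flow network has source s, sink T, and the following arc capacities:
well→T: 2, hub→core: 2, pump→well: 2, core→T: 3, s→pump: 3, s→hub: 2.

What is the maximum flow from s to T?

Augment s→hub→core→T: bottleneck 2. Total 2.
Augment s→pump→well→T: bottleneck 2. Total 4.
No augmenting path remains in the residual graph.

4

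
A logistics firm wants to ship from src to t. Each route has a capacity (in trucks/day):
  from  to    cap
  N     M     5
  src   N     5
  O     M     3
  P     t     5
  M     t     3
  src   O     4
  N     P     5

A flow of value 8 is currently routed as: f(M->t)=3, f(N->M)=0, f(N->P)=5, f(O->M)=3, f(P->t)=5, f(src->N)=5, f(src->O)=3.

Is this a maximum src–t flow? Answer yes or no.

Yes

Residual reachable from src: {O, src}; t is not reachable.
Saturated cut: src->N, O->M with total capacity 8 = current flow value. Flow is maximum.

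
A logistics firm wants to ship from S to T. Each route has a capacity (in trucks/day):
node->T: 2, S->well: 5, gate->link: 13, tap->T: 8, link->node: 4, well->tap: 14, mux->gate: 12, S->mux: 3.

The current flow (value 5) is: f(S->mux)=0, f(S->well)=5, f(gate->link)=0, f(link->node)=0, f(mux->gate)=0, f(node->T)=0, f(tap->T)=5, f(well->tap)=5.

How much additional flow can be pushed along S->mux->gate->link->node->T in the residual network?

Residual capacities along the path: S->mux: 3, mux->gate: 12, gate->link: 13, link->node: 4, node->T: 2.
Minimum is 2.

2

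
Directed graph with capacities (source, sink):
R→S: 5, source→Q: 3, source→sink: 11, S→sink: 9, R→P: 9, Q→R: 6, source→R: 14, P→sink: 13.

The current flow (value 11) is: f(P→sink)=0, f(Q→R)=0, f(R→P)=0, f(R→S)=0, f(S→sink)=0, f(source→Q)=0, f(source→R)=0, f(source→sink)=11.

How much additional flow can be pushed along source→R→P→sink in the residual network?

9

Residual capacities along the path: source→R: 14, R→P: 9, P→sink: 13.
Minimum is 9.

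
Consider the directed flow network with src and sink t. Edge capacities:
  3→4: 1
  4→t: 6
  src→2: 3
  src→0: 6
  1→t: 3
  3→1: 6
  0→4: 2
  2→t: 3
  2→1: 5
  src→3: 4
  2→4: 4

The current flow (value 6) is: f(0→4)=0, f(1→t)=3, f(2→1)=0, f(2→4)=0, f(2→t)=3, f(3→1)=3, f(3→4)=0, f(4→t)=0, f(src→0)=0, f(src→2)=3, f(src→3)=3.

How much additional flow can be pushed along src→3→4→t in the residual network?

Residual capacities along the path: src→3: 1, 3→4: 1, 4→t: 6.
Minimum is 1.

1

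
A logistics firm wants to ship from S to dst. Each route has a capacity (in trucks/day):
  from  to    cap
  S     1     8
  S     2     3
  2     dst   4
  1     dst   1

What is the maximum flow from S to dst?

Augment S->1->dst: bottleneck 1. Total 1.
Augment S->2->dst: bottleneck 3. Total 4.
No augmenting path remains in the residual graph.

4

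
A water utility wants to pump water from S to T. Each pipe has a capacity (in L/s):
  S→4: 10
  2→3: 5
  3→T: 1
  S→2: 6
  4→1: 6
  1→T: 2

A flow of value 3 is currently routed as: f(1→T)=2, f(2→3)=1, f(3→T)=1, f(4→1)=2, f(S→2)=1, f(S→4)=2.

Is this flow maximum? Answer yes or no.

Residual reachable from S: {1, 2, 3, 4, S}; T is not reachable.
Saturated cut: 3→T, 1→T with total capacity 3 = current flow value. Flow is maximum.

Yes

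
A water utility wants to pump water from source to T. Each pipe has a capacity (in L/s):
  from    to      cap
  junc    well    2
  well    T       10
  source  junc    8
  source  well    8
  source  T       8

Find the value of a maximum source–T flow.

18

Augment source→T: bottleneck 8. Total 8.
Augment source→well→T: bottleneck 8. Total 16.
Augment source→junc→well→T: bottleneck 2. Total 18.
No augmenting path remains in the residual graph.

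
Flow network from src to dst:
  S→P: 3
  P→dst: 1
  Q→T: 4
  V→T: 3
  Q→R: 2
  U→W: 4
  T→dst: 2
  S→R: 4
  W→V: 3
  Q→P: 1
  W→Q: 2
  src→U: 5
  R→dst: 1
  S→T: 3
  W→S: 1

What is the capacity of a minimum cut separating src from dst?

4

Max flow = 4 (via 4 augmenting paths).
In the residual at optimum, the set reachable from src is {U, src}.
Cut edges: U→W (cap 4). Sum = 4.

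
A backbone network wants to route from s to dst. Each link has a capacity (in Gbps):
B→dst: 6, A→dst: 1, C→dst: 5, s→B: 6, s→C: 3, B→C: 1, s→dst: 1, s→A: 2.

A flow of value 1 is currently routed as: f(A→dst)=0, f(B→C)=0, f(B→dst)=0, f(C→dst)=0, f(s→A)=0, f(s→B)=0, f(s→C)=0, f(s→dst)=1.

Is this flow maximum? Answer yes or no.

Residual path s→A→dst has bottleneck 1 > 0.
Pushing 1 along it raises the flow to 2, so the given flow is not maximum.

No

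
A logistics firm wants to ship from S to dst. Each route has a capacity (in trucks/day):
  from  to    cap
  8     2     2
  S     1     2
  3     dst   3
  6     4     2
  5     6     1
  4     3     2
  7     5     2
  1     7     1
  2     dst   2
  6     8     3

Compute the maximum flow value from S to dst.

Augment S→1→7→5→6→8→2→dst: bottleneck 1. Total 1.
No augmenting path remains in the residual graph.

1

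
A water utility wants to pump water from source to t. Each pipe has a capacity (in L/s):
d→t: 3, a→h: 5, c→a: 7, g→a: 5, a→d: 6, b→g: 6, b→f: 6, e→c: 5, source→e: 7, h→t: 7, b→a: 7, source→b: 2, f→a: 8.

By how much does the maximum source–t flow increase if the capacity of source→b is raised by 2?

1

Original max flow = 7.
After raising cap(source→b), augmenting paths through that edge carry 1 more unit.
New max flow = 8. Increase = 1.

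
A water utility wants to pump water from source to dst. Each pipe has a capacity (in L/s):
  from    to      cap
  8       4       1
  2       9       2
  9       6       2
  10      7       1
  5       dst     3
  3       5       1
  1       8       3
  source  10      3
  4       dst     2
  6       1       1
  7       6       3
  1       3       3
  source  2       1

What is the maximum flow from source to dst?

Augment source->2->9->6->1->3->5->dst: bottleneck 1. Total 1.
No augmenting path remains in the residual graph.

1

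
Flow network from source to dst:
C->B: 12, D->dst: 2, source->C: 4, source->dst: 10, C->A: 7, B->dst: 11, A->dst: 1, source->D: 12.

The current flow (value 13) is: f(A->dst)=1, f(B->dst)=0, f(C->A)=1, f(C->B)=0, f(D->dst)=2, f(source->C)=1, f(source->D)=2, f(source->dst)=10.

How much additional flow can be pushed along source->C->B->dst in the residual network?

Residual capacities along the path: source->C: 3, C->B: 12, B->dst: 11.
Minimum is 3.

3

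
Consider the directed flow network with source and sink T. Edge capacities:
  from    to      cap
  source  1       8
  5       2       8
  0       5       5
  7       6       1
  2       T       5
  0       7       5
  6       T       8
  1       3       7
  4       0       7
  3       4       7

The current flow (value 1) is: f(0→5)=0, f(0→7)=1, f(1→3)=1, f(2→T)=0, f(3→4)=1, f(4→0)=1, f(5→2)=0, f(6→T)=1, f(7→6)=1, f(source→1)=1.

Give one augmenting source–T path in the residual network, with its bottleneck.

Residual along source→1→3→4→0→5→2→T: source→1: 7, 1→3: 6, 3→4: 6, 4→0: 6, 0→5: 5, 5→2: 8, 2→T: 5.
Bottleneck = min = 5.

source→1→3→4→0→5→2→T, bottleneck 5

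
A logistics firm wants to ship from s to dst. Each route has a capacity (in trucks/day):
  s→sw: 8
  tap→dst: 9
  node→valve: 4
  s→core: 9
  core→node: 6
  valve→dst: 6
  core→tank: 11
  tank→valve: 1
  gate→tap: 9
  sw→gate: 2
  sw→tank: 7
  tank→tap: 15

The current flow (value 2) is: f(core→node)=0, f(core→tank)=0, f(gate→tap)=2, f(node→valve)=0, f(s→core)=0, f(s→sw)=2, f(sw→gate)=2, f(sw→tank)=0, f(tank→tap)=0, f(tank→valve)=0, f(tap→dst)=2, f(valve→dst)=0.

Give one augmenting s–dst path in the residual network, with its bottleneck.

Residual along s→sw→tank→tap→dst: s→sw: 6, sw→tank: 7, tank→tap: 15, tap→dst: 7.
Bottleneck = min = 6.

s→sw→tank→tap→dst, bottleneck 6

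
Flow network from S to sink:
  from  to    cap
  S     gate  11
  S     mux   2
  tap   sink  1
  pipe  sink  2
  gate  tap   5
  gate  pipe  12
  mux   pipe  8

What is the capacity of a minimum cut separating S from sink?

3

Max flow = 3 (via 2 augmenting paths).
In the residual at optimum, the set reachable from S is {S, gate, mux, pipe, tap}.
Cut edges: tap→sink (cap 1), pipe→sink (cap 2). Sum = 3.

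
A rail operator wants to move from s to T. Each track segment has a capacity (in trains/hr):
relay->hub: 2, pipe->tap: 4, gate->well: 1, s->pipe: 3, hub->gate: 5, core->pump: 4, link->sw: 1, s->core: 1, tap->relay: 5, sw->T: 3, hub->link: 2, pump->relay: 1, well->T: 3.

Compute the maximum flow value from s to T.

2

Augment s->core->pump->relay->hub->link->sw->T: bottleneck 1. Total 1.
Augment s->pipe->tap->relay->hub->gate->well->T: bottleneck 1. Total 2.
No augmenting path remains in the residual graph.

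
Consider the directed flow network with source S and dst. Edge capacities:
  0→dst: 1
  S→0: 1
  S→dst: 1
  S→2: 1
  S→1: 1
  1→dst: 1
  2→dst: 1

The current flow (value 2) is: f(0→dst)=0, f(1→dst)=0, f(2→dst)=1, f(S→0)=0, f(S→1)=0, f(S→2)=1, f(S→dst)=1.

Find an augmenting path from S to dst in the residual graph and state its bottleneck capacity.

S→0→dst, bottleneck 1

Residual along S→0→dst: S→0: 1, 0→dst: 1.
Bottleneck = min = 1.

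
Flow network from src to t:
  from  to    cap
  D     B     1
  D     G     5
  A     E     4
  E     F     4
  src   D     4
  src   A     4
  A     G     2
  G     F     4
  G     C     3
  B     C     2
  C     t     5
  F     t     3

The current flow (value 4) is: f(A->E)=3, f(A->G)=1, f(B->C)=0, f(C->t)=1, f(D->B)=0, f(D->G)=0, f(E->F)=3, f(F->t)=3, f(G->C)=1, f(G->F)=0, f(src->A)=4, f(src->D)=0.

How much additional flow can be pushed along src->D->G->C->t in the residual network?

Residual capacities along the path: src->D: 4, D->G: 5, G->C: 2, C->t: 4.
Minimum is 2.

2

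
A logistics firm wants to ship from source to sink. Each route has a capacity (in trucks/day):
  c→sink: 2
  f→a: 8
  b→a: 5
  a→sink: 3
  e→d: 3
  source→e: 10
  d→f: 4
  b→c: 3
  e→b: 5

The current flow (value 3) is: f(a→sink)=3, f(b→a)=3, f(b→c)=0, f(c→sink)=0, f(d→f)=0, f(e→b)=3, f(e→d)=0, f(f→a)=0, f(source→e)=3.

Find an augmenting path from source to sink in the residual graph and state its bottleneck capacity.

source→e→b→c→sink, bottleneck 2

Residual along source→e→b→c→sink: source→e: 7, e→b: 2, b→c: 3, c→sink: 2.
Bottleneck = min = 2.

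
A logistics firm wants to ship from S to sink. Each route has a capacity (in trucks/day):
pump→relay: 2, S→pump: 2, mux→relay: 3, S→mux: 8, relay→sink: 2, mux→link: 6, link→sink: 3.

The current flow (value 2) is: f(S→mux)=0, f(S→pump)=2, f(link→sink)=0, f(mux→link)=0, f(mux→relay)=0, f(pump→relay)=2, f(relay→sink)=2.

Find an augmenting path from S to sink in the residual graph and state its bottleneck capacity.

S→mux→link→sink, bottleneck 3

Residual along S→mux→link→sink: S→mux: 8, mux→link: 6, link→sink: 3.
Bottleneck = min = 3.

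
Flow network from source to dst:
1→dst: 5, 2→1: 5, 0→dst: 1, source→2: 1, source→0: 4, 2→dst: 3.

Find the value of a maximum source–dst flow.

2

Augment source→0→dst: bottleneck 1. Total 1.
Augment source→2→dst: bottleneck 1. Total 2.
No augmenting path remains in the residual graph.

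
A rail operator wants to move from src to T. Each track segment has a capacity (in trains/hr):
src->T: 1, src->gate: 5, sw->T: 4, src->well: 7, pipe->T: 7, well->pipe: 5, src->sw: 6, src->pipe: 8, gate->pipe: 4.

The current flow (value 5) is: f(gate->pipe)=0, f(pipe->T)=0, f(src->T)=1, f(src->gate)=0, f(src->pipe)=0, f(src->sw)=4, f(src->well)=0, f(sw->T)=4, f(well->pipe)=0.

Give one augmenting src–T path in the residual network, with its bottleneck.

src->pipe->T, bottleneck 7

Residual along src->pipe->T: src->pipe: 8, pipe->T: 7.
Bottleneck = min = 7.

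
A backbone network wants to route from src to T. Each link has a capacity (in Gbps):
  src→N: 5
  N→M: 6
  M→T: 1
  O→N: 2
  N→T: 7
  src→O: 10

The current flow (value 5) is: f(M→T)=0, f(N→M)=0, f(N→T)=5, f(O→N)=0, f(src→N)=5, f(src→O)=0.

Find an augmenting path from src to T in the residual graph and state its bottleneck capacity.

Residual along src→O→N→T: src→O: 10, O→N: 2, N→T: 2.
Bottleneck = min = 2.

src→O→N→T, bottleneck 2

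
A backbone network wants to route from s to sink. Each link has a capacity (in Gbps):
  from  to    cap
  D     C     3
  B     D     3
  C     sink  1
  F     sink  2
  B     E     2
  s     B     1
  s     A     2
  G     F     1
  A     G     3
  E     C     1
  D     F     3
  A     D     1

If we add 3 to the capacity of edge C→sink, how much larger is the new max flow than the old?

Original max flow = 3.
Edge C→sink does not cross the min cut (source side {s}), so extra capacity there cannot help.
New max flow = 3. Increase = 0.

0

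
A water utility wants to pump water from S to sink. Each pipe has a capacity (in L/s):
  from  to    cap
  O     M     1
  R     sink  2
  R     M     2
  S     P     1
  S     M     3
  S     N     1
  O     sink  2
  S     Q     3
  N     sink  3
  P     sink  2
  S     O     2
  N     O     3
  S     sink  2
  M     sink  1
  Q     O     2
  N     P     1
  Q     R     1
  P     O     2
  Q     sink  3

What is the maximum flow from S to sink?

Augment S→sink: bottleneck 2. Total 2.
Augment S→N→sink: bottleneck 1. Total 3.
Augment S→P→sink: bottleneck 1. Total 4.
Augment S→Q→sink: bottleneck 3. Total 7.
Augment S→O→sink: bottleneck 2. Total 9.
Augment S→M→sink: bottleneck 1. Total 10.
No augmenting path remains in the residual graph.

10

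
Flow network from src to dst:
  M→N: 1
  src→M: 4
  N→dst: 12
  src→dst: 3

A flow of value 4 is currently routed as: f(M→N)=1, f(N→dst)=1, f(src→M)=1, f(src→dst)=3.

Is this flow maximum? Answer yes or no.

Residual reachable from src: {M, src}; dst is not reachable.
Saturated cut: src→dst, M→N with total capacity 4 = current flow value. Flow is maximum.

Yes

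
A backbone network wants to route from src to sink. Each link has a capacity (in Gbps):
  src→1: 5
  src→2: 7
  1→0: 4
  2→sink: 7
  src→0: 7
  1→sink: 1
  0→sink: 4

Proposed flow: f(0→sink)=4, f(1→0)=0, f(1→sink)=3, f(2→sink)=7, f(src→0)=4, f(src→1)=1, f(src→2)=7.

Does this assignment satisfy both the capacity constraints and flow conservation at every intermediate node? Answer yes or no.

No

Capacity violated on 1→sink: flow 3 > capacity 1.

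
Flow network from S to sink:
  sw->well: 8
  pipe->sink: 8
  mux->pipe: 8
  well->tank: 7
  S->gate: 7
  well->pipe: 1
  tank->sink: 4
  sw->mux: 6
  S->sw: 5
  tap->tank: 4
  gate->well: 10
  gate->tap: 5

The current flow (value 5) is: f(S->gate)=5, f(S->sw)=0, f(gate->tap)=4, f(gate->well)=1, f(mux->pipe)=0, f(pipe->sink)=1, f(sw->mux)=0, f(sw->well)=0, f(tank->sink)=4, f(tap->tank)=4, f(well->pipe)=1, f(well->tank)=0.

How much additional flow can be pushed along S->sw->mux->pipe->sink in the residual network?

Residual capacities along the path: S->sw: 5, sw->mux: 6, mux->pipe: 8, pipe->sink: 7.
Minimum is 5.

5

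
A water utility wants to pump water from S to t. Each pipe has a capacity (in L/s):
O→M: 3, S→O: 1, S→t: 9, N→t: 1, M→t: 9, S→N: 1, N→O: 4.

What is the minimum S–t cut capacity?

Max flow = 11 (via 3 augmenting paths).
In the residual at optimum, the set reachable from S is {S}.
Cut edges: S→N (cap 1), S→O (cap 1), S→t (cap 9). Sum = 11.

11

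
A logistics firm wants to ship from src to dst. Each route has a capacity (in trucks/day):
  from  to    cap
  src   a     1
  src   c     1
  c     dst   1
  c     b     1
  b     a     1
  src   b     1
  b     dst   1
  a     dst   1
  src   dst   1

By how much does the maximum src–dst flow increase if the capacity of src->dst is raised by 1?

1

Original max flow = 4.
After raising cap(src->dst), augmenting paths through that edge carry 1 more unit.
New max flow = 5. Increase = 1.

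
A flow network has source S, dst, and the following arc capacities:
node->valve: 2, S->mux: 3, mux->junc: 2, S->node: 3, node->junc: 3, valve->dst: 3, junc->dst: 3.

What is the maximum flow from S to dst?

Augment S->node->valve->dst: bottleneck 2. Total 2.
Augment S->node->junc->dst: bottleneck 1. Total 3.
Augment S->mux->junc->dst: bottleneck 2. Total 5.
No augmenting path remains in the residual graph.

5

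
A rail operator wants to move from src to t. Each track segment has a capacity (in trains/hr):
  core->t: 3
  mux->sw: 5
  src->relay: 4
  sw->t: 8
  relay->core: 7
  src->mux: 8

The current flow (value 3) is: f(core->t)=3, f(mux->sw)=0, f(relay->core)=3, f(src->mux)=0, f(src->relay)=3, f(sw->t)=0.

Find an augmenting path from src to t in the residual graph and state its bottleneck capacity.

src->mux->sw->t, bottleneck 5

Residual along src->mux->sw->t: src->mux: 8, mux->sw: 5, sw->t: 8.
Bottleneck = min = 5.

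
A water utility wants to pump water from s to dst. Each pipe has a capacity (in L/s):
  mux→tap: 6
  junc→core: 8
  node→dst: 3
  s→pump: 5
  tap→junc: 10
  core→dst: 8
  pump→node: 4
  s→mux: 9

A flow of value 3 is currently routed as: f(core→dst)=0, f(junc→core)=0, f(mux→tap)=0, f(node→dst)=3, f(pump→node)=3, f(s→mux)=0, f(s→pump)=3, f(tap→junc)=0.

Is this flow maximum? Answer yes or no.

Residual path s→mux→tap→junc→core→dst has bottleneck 6 > 0.
Pushing 6 along it raises the flow to 9, so the given flow is not maximum.

No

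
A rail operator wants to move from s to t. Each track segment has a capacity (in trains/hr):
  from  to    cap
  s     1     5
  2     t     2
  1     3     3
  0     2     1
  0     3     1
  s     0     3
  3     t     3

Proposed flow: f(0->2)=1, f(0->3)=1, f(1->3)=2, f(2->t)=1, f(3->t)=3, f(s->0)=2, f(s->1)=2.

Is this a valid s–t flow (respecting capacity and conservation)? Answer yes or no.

Yes

Every edge has 0 ≤ f(e) ≤ cap(e).
At each intermediate node, inflow equals outflow.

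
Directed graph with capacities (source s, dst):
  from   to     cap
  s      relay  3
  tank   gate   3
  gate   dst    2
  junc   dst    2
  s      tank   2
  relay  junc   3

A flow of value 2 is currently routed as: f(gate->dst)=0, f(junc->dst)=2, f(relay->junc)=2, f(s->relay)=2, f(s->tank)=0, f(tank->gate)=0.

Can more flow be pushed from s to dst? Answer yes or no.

Residual path s->tank->gate->dst has bottleneck 2 > 0.
Pushing 2 along it raises the flow to 4, so the given flow is not maximum.

Yes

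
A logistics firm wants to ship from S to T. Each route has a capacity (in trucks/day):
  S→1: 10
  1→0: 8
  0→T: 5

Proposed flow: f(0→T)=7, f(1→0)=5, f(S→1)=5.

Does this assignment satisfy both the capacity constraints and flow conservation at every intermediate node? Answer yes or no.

No

Capacity violated on 0→T: flow 7 > capacity 5.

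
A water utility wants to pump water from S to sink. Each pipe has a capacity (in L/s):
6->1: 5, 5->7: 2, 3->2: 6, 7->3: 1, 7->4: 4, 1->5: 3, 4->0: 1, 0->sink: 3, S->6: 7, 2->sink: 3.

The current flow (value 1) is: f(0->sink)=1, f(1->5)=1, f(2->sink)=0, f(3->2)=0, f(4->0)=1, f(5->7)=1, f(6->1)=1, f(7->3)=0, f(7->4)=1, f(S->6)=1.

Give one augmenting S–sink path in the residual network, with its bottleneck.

S->6->1->5->7->3->2->sink, bottleneck 1

Residual along S->6->1->5->7->3->2->sink: S->6: 6, 6->1: 4, 1->5: 2, 5->7: 1, 7->3: 1, 3->2: 6, 2->sink: 3.
Bottleneck = min = 1.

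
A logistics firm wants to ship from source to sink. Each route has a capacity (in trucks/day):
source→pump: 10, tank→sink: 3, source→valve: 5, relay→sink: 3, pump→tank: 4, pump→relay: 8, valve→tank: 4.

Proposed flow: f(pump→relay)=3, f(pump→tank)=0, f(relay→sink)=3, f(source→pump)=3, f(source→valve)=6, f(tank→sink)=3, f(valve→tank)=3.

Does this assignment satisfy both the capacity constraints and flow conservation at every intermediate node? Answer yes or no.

No

Capacity violated on source→valve: flow 6 > capacity 5.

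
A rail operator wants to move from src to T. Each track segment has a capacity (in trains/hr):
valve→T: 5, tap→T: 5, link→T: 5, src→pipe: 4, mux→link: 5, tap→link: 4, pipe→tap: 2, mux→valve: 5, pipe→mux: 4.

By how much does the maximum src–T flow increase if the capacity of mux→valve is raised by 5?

0

Original max flow = 4.
Edge mux→valve does not cross the min cut (source side {src}), so extra capacity there cannot help.
New max flow = 4. Increase = 0.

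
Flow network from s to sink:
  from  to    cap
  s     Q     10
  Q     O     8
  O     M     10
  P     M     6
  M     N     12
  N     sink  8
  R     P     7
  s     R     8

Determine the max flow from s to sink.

8

Augment s->R->P->M->N->sink: bottleneck 6. Total 6.
Augment s->Q->O->M->N->sink: bottleneck 2. Total 8.
No augmenting path remains in the residual graph.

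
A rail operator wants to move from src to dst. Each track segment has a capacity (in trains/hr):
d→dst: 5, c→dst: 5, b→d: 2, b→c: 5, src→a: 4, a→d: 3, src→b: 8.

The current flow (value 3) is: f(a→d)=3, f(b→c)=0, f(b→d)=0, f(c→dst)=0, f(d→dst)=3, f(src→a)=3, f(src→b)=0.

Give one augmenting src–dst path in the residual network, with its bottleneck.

Residual along src→b→d→dst: src→b: 8, b→d: 2, d→dst: 2.
Bottleneck = min = 2.

src→b→d→dst, bottleneck 2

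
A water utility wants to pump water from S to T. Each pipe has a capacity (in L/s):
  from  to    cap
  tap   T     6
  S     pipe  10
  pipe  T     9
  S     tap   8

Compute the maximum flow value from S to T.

15

Augment S->tap->T: bottleneck 6. Total 6.
Augment S->pipe->T: bottleneck 9. Total 15.
No augmenting path remains in the residual graph.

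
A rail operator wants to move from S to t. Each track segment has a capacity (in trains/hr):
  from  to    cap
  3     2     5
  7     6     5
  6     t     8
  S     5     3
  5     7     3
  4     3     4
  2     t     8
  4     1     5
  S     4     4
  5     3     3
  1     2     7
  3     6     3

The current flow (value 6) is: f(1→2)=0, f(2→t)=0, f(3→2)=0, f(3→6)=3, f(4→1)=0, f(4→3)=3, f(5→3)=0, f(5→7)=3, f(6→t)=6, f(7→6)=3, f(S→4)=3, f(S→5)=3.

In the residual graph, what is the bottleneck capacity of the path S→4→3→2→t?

Residual capacities along the path: S→4: 1, 4→3: 1, 3→2: 5, 2→t: 8.
Minimum is 1.

1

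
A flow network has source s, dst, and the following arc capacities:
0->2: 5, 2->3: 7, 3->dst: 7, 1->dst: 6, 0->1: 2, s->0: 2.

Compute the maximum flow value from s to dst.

2

Augment s->0->1->dst: bottleneck 2. Total 2.
No augmenting path remains in the residual graph.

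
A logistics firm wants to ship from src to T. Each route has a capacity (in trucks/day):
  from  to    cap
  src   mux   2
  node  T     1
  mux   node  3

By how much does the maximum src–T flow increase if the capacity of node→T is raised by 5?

1

Original max flow = 1.
After raising cap(node→T), augmenting paths through that edge carry 1 more unit.
New max flow = 2. Increase = 1.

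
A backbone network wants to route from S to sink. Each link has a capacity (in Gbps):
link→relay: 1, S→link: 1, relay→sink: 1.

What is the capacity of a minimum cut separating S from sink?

1

Max flow = 1 (via 1 augmenting path).
In the residual at optimum, the set reachable from S is {S}.
Cut edges: S→link (cap 1). Sum = 1.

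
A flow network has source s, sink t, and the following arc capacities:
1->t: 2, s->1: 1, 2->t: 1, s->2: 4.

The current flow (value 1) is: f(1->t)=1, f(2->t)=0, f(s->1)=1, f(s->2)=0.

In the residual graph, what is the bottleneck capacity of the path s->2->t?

1

Residual capacities along the path: s->2: 4, 2->t: 1.
Minimum is 1.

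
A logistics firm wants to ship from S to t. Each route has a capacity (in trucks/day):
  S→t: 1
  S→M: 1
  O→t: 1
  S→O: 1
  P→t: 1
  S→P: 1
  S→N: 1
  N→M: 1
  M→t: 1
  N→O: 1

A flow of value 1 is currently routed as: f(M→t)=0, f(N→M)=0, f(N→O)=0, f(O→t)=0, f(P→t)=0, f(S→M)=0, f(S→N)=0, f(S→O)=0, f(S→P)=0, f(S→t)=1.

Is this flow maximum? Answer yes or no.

No

Residual path S→P→t has bottleneck 1 > 0.
Pushing 1 along it raises the flow to 2, so the given flow is not maximum.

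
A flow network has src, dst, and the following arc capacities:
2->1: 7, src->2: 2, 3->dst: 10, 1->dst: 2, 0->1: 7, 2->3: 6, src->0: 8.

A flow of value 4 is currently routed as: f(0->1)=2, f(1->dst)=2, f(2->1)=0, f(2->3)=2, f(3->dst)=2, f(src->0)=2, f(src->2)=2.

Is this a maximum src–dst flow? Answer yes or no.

Residual reachable from src: {0, 1, src}; dst is not reachable.
Saturated cut: src->2, 1->dst with total capacity 4 = current flow value. Flow is maximum.

Yes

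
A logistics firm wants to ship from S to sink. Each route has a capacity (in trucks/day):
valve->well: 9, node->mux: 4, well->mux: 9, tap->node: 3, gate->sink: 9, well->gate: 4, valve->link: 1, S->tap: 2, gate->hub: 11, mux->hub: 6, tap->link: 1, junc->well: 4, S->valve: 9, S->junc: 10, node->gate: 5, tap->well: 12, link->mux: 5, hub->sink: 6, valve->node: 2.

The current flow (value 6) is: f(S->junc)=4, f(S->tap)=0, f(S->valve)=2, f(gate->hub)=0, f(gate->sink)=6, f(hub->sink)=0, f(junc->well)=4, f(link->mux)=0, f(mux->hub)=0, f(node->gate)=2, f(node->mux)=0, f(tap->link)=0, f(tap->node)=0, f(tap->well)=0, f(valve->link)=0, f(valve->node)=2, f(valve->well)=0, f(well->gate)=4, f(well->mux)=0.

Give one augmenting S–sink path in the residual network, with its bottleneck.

S->tap->node->gate->sink, bottleneck 2

Residual along S->tap->node->gate->sink: S->tap: 2, tap->node: 3, node->gate: 3, gate->sink: 3.
Bottleneck = min = 2.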